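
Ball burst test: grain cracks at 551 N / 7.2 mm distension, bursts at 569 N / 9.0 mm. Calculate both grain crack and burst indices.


Crack index = 551 / 7.2 = 76.5 N/mm
Burst index = 569 / 9.0 = 63.2 N/mm


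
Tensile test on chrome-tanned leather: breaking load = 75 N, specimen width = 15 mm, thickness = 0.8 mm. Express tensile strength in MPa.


Cross-section = 15 x 0.8 = 12.0 mm^2
TS = 75 / 12.0 = 6.25 MPa
(1 N/mm^2 = 1 MPa)


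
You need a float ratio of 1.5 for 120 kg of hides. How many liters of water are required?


180.0 L

Water = hide weight x target ratio
Water = 120 x 1.5 = 180.0 L


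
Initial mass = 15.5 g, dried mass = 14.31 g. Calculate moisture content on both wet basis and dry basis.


Moisture lost = 15.5 - 14.31 = 1.19 g
Wet basis MC = 1.19 / 15.5 x 100 = 7.7%
Dry basis MC = 1.19 / 14.31 x 100 = 8.3%


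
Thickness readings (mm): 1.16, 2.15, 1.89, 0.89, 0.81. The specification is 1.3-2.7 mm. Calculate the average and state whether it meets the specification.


Sum = 6.90
Average = 6.90 / 5 = 1.38 mm
Specification range: 1.3 to 2.7 mm
Within spec: Yes


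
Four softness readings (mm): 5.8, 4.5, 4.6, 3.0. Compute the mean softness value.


4.48 mm

Sum = 5.8 + 4.5 + 4.6 + 3.0
Mean = 17.9 / 4 = 4.48 mm


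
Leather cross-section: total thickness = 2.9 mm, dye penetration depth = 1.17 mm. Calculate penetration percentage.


40.3%

Penetration% = 1.17 / 2.9 x 100
Penetration = 40.3%


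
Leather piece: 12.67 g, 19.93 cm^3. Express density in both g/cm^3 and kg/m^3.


0.636 g/cm^3
636 kg/m^3

Density = 12.67 / 19.93 = 0.636 g/cm^3
Convert: 0.636 x 1000 = 636 kg/m^3


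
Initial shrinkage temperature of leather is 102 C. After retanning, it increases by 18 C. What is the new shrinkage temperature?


120 C

New Ts = 102 + 18 = 120 C


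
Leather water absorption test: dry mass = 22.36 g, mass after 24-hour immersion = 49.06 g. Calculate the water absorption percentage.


Water absorbed = 49.06 - 22.36 = 26.70 g
WA% = 26.70 / 22.36 x 100 = 119.4%


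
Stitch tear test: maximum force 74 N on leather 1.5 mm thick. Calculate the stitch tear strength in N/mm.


Stitch tear strength = force / thickness
STS = 74 / 1.5 = 49.3 N/mm


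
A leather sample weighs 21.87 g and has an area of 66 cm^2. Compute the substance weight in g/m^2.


3313.6 g/m^2

Substance weight = mass / area x 10000
SW = 21.87 / 66 x 10000
SW = 3313.6 g/m^2


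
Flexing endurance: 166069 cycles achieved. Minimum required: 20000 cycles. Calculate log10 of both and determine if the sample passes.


log10(166069) = 5.22
log10(20000) = 4.30
Passes: Yes


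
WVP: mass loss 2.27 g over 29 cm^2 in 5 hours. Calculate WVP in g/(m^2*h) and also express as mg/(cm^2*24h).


WVP = 2.27 / (29 x 5) x 10000 = 156.55 g/(m^2*h)
Mass loss in mg = 2.27 x 1000 = 2270 mg
Per cm^2 per 24h in mg: 2270 x 24 / (29 x 5) = 54480 / 145 = 375.72 mg/(cm^2*24h)


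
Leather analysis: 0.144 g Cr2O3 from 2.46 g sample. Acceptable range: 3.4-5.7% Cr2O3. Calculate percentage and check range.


Cr2O3 = 5.85%
Within range: No

Cr2O3% = 0.144 / 2.46 x 100 = 5.85%
Acceptable range: 3.4 to 5.7%
Within range: No


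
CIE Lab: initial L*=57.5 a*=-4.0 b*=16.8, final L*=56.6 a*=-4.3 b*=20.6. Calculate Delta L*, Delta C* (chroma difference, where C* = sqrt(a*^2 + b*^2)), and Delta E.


Delta L* = 56.6 - 57.5 = -0.9
C1* = sqrt((-4.0)^2 + (16.8)^2) = 17.270
C2* = sqrt((-4.3)^2 + (20.6)^2) = 21.044
Delta C* = 21.044 - 17.270 = 3.77
Delta E = sqrt((-0.9)^2 + (-0.3)^2 + (3.8)^2) = 3.92


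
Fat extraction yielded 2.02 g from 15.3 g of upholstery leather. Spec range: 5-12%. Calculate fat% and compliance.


Fat% = 2.02 / 15.3 x 100 = 13.2%
Spec range: 5-12%
Compliant: No


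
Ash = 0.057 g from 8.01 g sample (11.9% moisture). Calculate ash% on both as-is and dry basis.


As-is ash% = 0.057 / 8.01 x 100 = 0.71%
Dry mass = 8.01 x (100 - 11.9) / 100 = 7.05681 g
Dry-basis ash% = 0.057 / 7.05681 x 100 = 0.81%


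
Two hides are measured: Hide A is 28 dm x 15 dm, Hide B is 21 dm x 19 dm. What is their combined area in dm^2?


Hide A area = 28 x 15 = 420 dm^2
Hide B area = 21 x 19 = 399 dm^2
Total = 420 + 399 = 819 dm^2


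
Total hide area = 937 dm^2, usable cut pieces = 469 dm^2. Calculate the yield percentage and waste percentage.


Yield = 469 / 937 x 100 = 50.1%
Waste = 937 - 469 = 468 dm^2
Waste% = 100 - 50.1 = 49.9%


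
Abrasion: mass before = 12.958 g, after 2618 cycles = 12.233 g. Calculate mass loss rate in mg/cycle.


0.277 mg/cycle

Mass loss = 12.958 - 12.233 = 0.725 g
Rate = 0.725 / 2618 x 1000 = 0.277 mg/cycle


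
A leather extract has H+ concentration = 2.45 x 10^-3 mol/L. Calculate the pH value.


pH = -log10[H+]
pH = -log10(2.45 x 10^-3) = 2.61


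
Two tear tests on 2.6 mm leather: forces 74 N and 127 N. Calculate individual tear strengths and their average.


Tear 1 = 74 / 2.6 = 28.5 N/mm
Tear 2 = 127 / 2.6 = 48.8 N/mm
Average = (28.5 + 48.8) / 2 = 38.7 N/mm


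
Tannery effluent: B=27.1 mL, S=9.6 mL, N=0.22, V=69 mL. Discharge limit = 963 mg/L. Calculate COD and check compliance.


COD = 446.4 mg/L
Compliant: Yes


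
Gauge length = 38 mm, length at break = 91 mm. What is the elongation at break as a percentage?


139.5%


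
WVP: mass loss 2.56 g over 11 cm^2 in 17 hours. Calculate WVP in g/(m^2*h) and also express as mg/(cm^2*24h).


WVP = 136.90 g/(m^2*h)
Daily rate = 328.56 mg/(cm^2*24h)


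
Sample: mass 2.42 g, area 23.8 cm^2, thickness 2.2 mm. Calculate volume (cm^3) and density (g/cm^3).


Thickness in cm = 2.2 / 10 = 0.22 cm
Volume = 23.8 x 0.22 = 5.236 cm^3
Density = 2.42 / 5.236 = 0.462 g/cm^3


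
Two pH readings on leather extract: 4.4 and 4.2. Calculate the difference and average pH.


Difference = |4.4 - 4.2| = 0.2
Average = (4.4 + 4.2) / 2 = 4.30


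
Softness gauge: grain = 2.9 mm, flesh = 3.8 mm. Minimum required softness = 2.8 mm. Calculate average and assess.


Average softness = 3.35 mm
Meets requirement: Yes

Average = (2.9 + 3.8) / 2 = 3.35 mm
Minimum = 2.8 mm
Meets requirement: Yes


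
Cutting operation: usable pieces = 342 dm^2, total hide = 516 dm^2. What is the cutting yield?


Yield = usable / total x 100
Yield = 342 / 516 x 100 = 66.3%


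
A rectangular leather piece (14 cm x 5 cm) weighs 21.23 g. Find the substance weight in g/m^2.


3032.9 g/m^2

Area = 14 x 5 = 70 cm^2
SW = 21.23 / 70 x 10000 = 3032.9 g/m^2


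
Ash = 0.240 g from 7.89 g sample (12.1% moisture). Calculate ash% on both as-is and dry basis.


As-is ash = 3.04%
Dry-basis ash = 3.46%


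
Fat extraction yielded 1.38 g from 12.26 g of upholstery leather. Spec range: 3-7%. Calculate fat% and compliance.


Fat% = 1.38 / 12.26 x 100 = 11.3%
Spec range: 3-7%
Compliant: No


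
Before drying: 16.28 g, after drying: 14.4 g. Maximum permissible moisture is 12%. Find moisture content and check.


MC = (16.28 - 14.4) / 16.28 x 100 = 11.5%
Maximum: 12%
Acceptable: Yes


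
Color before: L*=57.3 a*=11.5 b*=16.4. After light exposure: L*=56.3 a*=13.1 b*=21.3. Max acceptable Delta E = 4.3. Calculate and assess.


dL = -1.0, da = 1.6, db = 4.9
dE = sqrt((-1.0)^2 + (1.6)^2 + (4.9)^2) = 5.25
Max = 4.3
Passes: No


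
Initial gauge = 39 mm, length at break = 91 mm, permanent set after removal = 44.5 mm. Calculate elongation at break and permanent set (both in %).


Elongation at break = 133.3%
Permanent set = 14.1%

Elongation at break = (91 - 39) / 39 x 100 = 133.3%
Permanent set = (44.5 - 39) / 39 x 100 = 14.1%


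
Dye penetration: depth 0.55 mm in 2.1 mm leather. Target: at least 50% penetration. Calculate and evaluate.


Penetration = 26.2%
Meets target: No


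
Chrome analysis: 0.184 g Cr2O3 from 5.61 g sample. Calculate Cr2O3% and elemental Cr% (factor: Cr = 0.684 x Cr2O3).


Cr2O3 = 3.28%
Cr = 2.24%


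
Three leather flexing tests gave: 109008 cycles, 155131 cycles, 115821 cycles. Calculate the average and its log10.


Average = (109008 + 155131 + 115821) / 3 = 126653 cycles
log10(126653) = 5.10


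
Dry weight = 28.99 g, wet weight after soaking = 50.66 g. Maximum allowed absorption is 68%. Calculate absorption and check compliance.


Absorption = 74.7%
Compliant: No

WA = (50.66 - 28.99) / 28.99 x 100 = 74.7%
Maximum allowed: 68%
Compliant: No


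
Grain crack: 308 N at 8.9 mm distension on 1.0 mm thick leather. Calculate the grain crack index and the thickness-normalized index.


Crack index = 34.6 N/mm
Normalized index = 34.6 N/mm per mm

Crack index = 308 / 8.9 = 34.6 N/mm
Normalized = 34.6 / 1.0 = 34.6 N/mm per mm


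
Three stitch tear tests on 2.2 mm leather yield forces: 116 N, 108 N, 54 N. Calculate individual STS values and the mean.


STS1 = 52.7 N/mm
STS2 = 49.1 N/mm
STS3 = 24.5 N/mm
Mean = 42.1 N/mm


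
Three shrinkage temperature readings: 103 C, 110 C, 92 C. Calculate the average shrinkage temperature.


Average = (103 + 110 + 92) / 3
Average = 305 / 3 = 101.7 C


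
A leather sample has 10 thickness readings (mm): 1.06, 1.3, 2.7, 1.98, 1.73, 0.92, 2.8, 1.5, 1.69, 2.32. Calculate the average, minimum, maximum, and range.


Average = 1.80 mm
Min = 0.92 mm
Max = 2.8 mm
Range = 1.88 mm

Sum = 18.00
Average = 18.00 / 10 = 1.80 mm
Minimum = 0.92 mm
Maximum = 2.8 mm
Range = 2.8 - 0.92 = 1.88 mm


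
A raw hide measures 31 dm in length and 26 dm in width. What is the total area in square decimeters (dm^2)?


Area = length x width
Area = 31 x 26 = 806 dm^2


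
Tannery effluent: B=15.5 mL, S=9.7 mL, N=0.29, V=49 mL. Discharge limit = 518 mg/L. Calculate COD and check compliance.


COD = (15.5 - 9.7) x 0.29 x 8000 / 49 = 274.6 mg/L
Limit: 518 mg/L
Compliant: Yes


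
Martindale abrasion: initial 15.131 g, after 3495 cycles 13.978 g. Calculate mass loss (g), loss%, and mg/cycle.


Mass loss = 1.153 g
Loss = 7.62%
Rate = 0.330 mg/cycle

Loss = 15.131 - 13.978 = 1.153 g
Loss% = 1.153 / 15.131 x 100 = 7.62%
Rate = 1.153 / 3495 x 1000 = 0.330 mg/cycle


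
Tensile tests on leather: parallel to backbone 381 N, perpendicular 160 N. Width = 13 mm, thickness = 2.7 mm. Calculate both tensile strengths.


Parallel = 10.85 N/mm^2
Perpendicular = 4.56 N/mm^2

Area = 13 x 2.7 = 35.1 mm^2
TS (parallel) = 381 / 35.1 = 10.85 N/mm^2
TS (perpendicular) = 160 / 35.1 = 4.56 N/mm^2


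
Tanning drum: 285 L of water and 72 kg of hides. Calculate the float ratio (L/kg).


4.0

Float ratio = water / hide weight
Ratio = 285 / 72 = 4.0


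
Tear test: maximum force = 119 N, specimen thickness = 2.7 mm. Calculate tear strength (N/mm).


Tear strength = force / thickness
Tear = 119 / 2.7 = 44.1 N/mm


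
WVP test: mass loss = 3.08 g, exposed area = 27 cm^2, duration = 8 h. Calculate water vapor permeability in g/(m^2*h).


WVP = mass_loss / (area x time) x 10000
WVP = 3.08 / (27 x 8) x 10000
WVP = 3.08 / 216 x 10000 = 142.59 g/(m^2*h)


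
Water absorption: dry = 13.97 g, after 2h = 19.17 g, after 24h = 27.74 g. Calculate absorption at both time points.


WA (2h) = (19.17 - 13.97) / 13.97 x 100 = 37.2%
WA (24h) = (27.74 - 13.97) / 13.97 x 100 = 98.6%


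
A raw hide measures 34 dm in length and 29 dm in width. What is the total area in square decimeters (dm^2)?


Area = length x width
Area = 34 x 29 = 986 dm^2


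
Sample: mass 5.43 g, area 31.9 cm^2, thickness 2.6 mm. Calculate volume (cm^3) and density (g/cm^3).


Thickness in cm = 2.6 / 10 = 0.26 cm
Volume = 31.9 x 0.26 = 8.294 cm^3
Density = 5.43 / 8.294 = 0.655 g/cm^3


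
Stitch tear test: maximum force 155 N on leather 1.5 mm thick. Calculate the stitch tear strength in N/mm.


Stitch tear strength = force / thickness
STS = 155 / 1.5 = 103.3 N/mm


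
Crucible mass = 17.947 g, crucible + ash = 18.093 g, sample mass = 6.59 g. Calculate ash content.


Ash mass = 0.146 g
Ash content = 2.22%

Ash mass = 18.093 - 17.947 = 0.146 g
Ash% = 0.146 / 6.59 x 100 = 2.22%


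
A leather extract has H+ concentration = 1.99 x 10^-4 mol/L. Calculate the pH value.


pH = 3.70

pH = -log10[H+]
pH = -log10(1.99 x 10^-4) = 3.70


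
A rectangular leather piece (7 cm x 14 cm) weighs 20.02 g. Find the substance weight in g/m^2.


2042.9 g/m^2


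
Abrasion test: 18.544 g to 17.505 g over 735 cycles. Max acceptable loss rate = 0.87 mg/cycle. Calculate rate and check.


Loss = 18.544 - 17.505 = 1.039 g
Rate = 1.039 g / 735 cycles x 1000 = 1.414 mg/cycle
Max = 0.87 mg/cycle
Passes: No


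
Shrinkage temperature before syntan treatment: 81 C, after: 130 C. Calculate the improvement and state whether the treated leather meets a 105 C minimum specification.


Improvement = 130 - 81 = 49 C
Spec check: 130 C >= 105 C? Yes


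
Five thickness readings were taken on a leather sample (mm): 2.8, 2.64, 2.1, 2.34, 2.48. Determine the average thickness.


2.47 mm

Sum = 2.8 + 2.64 + 2.1 + 2.34 + 2.48 = 12.36
Average = 12.36 / 5 = 2.47 mm


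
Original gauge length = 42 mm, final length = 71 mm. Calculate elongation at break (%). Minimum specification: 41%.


Elongation = 69.0%
Meets spec: Yes


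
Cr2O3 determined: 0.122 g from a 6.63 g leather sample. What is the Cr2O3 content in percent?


1.84%

Cr2O3% = 0.122 / 6.63 x 100
Cr2O3% = 1.84%


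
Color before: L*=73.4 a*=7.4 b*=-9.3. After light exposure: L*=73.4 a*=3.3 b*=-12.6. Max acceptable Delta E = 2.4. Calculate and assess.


dL = 0.0, da = -4.1, db = -3.3
dE = sqrt((0.0)^2 + (-4.1)^2 + (-3.3)^2) = 5.26
Max = 2.4
Passes: No


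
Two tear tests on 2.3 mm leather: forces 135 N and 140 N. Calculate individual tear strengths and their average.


Tear 1 = 58.7 N/mm
Tear 2 = 60.9 N/mm
Average = 59.8 N/mm

Tear 1 = 135 / 2.3 = 58.7 N/mm
Tear 2 = 140 / 2.3 = 60.9 N/mm
Average = (58.7 + 60.9) / 2 = 59.8 N/mm


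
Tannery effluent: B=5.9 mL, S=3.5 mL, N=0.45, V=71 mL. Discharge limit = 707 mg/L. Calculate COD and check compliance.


COD = (5.9 - 3.5) x 0.45 x 8000 / 71 = 121.7 mg/L
Limit: 707 mg/L
Compliant: Yes


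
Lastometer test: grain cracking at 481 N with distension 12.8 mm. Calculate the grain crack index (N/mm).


Grain crack index = force / distension
Index = 481 / 12.8 = 37.6 N/mm


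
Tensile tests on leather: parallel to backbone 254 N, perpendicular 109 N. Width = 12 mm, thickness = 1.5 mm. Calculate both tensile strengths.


Area = 12 x 1.5 = 18.0 mm^2
TS (parallel) = 254 / 18.0 = 14.11 N/mm^2
TS (perpendicular) = 109 / 18.0 = 6.06 N/mm^2


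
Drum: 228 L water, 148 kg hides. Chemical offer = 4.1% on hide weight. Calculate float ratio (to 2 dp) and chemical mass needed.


Float ratio = 1.54
Chemical needed = 6.068 kg


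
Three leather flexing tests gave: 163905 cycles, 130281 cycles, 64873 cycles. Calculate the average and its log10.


Average = 119686 cycles
log10 = 5.08


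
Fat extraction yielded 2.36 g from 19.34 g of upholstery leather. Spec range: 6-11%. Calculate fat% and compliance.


Fat content = 12.2%
Compliant: No

Fat% = 2.36 / 19.34 x 100 = 12.2%
Spec range: 6-11%
Compliant: No


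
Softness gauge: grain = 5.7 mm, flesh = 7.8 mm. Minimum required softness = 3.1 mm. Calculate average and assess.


Average softness = 6.75 mm
Meets requirement: Yes

Average = (5.7 + 7.8) / 2 = 6.75 mm
Minimum = 3.1 mm
Meets requirement: Yes


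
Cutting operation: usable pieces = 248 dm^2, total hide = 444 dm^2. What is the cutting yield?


Yield = usable / total x 100
Yield = 248 / 444 x 100 = 55.9%


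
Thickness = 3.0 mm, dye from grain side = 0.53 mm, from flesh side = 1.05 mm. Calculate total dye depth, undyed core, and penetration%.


Total dyed = 1.58 mm
Undyed core = 1.42 mm
Penetration = 52.7%

Total dyed = 0.53 + 1.05 = 1.58 mm
Undyed core = 3.0 - 1.58 = 1.42 mm
Penetration = 1.58 / 3.0 x 100 = 52.7%


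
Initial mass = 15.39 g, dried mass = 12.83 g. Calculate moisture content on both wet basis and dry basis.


Moisture lost = 15.39 - 12.83 = 2.56 g
Wet basis MC = 2.56 / 15.39 x 100 = 16.6%
Dry basis MC = 2.56 / 12.83 x 100 = 20.0%


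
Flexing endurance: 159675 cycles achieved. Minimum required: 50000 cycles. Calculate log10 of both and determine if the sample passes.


log10(159675) = 5.20
log10(50000) = 4.70
Passes: Yes


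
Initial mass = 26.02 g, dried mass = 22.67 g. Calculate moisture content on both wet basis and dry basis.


Moisture lost = 26.02 - 22.67 = 3.35 g
Wet basis MC = 3.35 / 26.02 x 100 = 12.9%
Dry basis MC = 3.35 / 22.67 x 100 = 14.8%


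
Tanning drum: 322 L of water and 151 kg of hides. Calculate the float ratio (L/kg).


Float ratio = water / hide weight
Ratio = 322 / 151 = 2.1


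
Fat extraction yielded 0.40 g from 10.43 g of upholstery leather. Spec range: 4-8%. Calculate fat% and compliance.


Fat content = 3.8%
Compliant: No

Fat% = 0.40 / 10.43 x 100 = 3.8%
Spec range: 4-8%
Compliant: No


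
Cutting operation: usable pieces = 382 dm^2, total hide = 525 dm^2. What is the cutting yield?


72.8%

Yield = usable / total x 100
Yield = 382 / 525 x 100 = 72.8%


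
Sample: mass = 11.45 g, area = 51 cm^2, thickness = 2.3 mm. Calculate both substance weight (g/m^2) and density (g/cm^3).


SW = 11.45 / 51 x 10000 = 2245.1 g/m^2
Volume = 51 x 2.3 / 10 = 11.73 cm^3
Density = 11.45 / 11.73 = 0.976 g/cm^3


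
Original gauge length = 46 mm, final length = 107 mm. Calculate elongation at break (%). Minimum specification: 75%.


Elongation = 132.6%
Meets spec: Yes

Extension = 107 - 46 = 61 mm
Elongation = 61 / 46 x 100 = 132.6%
Minimum required: 75%
Meets specification: Yes


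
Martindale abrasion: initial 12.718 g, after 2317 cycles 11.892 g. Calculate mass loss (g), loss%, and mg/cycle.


Loss = 12.718 - 11.892 = 0.826 g
Loss% = 0.826 / 12.718 x 100 = 6.49%
Rate = 0.826 / 2317 x 1000 = 0.356 mg/cycle


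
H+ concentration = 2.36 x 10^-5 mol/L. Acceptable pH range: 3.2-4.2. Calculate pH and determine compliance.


pH = 4.63
Compliant: No

pH = -log10(2.36 x 10^-5) = 4.63
Range: 3.2 to 4.2
Compliant: No


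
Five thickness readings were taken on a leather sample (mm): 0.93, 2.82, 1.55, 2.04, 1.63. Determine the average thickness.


1.79 mm


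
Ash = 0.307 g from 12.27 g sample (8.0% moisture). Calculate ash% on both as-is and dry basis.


As-is ash = 2.50%
Dry-basis ash = 2.72%


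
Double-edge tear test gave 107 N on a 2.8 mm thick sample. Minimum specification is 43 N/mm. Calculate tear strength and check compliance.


Tear strength = 107 / 2.8 = 38.2 N/mm
Required minimum = 43 N/mm
Compliant: No


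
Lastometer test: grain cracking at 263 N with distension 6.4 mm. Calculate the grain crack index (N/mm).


Grain crack index = force / distension
Index = 263 / 6.4 = 41.1 N/mm


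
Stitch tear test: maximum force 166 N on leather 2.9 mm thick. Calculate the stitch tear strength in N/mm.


57.2 N/mm

Stitch tear strength = force / thickness
STS = 166 / 2.9 = 57.2 N/mm


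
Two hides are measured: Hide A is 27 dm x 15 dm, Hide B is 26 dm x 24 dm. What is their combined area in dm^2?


Hide A area = 27 x 15 = 405 dm^2
Hide B area = 26 x 24 = 624 dm^2
Total = 405 + 624 = 1029 dm^2


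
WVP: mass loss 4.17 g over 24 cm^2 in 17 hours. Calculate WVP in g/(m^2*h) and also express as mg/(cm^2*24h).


WVP = 4.17 / (24 x 17) x 10000 = 102.21 g/(m^2*h)
Mass loss in mg = 4.17 x 1000 = 4170 mg
Per cm^2 per 24h in mg: 4170 x 24 / (24 x 17) = 100080 / 408 = 245.29 mg/(cm^2*24h)


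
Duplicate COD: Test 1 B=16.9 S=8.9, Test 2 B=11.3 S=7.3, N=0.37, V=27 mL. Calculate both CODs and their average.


COD1 = 877.0 mg/L
COD2 = 438.5 mg/L
Average = 657.8 mg/L


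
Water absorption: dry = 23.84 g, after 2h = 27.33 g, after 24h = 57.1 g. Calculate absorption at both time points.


2h absorption = 14.6%
24h absorption = 139.5%

WA (2h) = (27.33 - 23.84) / 23.84 x 100 = 14.6%
WA (24h) = (57.1 - 23.84) / 23.84 x 100 = 139.5%


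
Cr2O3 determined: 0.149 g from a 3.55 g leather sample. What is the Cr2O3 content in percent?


Cr2O3% = 0.149 / 3.55 x 100
Cr2O3% = 4.20%


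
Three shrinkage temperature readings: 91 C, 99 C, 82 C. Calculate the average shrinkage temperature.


Average = (91 + 99 + 82) / 3
Average = 272 / 3 = 90.7 C


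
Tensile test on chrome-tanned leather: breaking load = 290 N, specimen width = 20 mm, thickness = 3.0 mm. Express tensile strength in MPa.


4.83 MPa

Cross-section = 20 x 3.0 = 60.0 mm^2
TS = 290 / 60.0 = 4.83 MPa
(1 N/mm^2 = 1 MPa)


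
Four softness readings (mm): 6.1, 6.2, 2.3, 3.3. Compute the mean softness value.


Sum = 6.1 + 6.2 + 2.3 + 3.3
Mean = 17.9 / 4 = 4.48 mm


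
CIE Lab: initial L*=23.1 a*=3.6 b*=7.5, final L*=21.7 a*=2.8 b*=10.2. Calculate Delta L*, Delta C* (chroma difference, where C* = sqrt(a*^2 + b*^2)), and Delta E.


Delta L* = -1.4
Delta C* = 2.26
Delta E = 3.14

Delta L* = 21.7 - 23.1 = -1.4
C1* = sqrt((3.6)^2 + (7.5)^2) = 8.319
C2* = sqrt((2.8)^2 + (10.2)^2) = 10.577
Delta C* = 10.577 - 8.319 = 2.26
Delta E = sqrt((-1.4)^2 + (-0.8)^2 + (2.7)^2) = 3.14


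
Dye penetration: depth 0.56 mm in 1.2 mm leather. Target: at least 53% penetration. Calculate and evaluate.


Penetration = 0.56 / 1.2 x 100 = 46.7%
Target: 53%
Meets target: No


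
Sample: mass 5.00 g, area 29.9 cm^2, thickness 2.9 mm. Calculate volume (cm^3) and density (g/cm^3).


Thickness in cm = 2.9 / 10 = 0.29 cm
Volume = 29.9 x 0.29 = 8.671 cm^3
Density = 5.00 / 8.671 = 0.577 g/cm^3


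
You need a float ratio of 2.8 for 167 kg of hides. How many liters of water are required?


467.6 L

Water = hide weight x target ratio
Water = 167 x 2.8 = 467.6 L


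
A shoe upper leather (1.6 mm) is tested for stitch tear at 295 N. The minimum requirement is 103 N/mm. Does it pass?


STS = 295 / 1.6 = 184.4 N/mm
Minimum required: 103 N/mm
Passes: Yes


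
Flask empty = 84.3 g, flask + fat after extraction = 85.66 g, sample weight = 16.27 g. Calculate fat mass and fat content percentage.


Fat mass = 1.36 g
Fat content = 8.4%


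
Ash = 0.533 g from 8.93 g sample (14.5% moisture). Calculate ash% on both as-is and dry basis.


As-is ash% = 0.533 / 8.93 x 100 = 5.97%
Dry mass = 8.93 x (100 - 14.5) / 100 = 7.63515 g
Dry-basis ash% = 0.533 / 7.63515 x 100 = 6.98%


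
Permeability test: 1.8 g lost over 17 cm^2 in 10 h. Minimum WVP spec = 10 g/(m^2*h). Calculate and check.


WVP = 1.8 / (17 x 10) x 10000 = 105.88 g/(m^2*h)
Minimum: 10 g/(m^2*h)
Meets spec: Yes


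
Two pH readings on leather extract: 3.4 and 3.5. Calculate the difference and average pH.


Difference = |3.4 - 3.5| = 0.1
Average = (3.4 + 3.5) / 2 = 3.45


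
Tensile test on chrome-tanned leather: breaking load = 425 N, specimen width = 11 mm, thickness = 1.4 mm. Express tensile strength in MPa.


Cross-section = 11 x 1.4 = 15.4 mm^2
TS = 425 / 15.4 = 27.60 MPa
(1 N/mm^2 = 1 MPa)


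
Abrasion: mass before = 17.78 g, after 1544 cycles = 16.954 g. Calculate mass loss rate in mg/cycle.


Mass loss = 17.78 - 16.954 = 0.826 g
Rate = 0.826 / 1544 x 1000 = 0.535 mg/cycle


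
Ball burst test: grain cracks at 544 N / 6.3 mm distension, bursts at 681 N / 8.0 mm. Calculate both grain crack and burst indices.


Crack index = 86.3 N/mm
Burst index = 85.1 N/mm


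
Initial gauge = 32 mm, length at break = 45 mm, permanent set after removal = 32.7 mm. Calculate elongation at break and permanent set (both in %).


Elongation at break = (45 - 32) / 32 x 100 = 40.6%
Permanent set = (32.7 - 32) / 32 x 100 = 2.2%


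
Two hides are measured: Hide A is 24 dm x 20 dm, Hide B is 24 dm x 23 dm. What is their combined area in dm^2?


Hide A area = 24 x 20 = 480 dm^2
Hide B area = 24 x 23 = 552 dm^2
Total = 480 + 552 = 1032 dm^2


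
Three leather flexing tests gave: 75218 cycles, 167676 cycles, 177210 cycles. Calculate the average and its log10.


Average = (75218 + 167676 + 177210) / 3 = 140035 cycles
log10(140035) = 5.15


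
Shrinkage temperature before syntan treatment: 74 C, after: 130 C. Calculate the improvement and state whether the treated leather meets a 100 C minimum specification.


Improvement = 130 - 74 = 56 C
Spec check: 130 C >= 100 C? Yes


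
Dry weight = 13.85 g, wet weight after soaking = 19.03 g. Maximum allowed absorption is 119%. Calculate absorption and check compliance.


Absorption = 37.4%
Compliant: Yes

WA = (19.03 - 13.85) / 13.85 x 100 = 37.4%
Maximum allowed: 119%
Compliant: Yes


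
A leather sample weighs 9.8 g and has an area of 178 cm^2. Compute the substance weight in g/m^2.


Substance weight = mass / area x 10000
SW = 9.8 / 178 x 10000
SW = 550.6 g/m^2


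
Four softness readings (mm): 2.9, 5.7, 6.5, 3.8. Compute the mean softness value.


Sum = 2.9 + 5.7 + 6.5 + 3.8
Mean = 18.9 / 4 = 4.73 mm


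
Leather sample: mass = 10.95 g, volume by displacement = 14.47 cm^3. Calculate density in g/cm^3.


0.757 g/cm^3


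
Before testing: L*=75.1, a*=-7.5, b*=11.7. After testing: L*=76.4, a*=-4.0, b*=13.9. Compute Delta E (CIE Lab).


Delta E = 4.33

dL = 76.4 - 75.1 = 1.3
da = -4.0 - (-7.5) = 3.5
db = 13.9 - 11.7 = 2.2
dE = sqrt((1.3)^2 + (3.5)^2 + (2.2)^2) = 4.33


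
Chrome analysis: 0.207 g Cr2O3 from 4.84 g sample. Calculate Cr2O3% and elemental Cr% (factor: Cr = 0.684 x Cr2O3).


Cr2O3% = 0.207 / 4.84 x 100 = 4.28%
Cr% = 4.28 x 0.684 = 2.93%


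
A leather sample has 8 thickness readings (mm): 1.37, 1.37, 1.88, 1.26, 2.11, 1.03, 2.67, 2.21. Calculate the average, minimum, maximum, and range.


Sum = 13.90
Average = 13.90 / 8 = 1.74 mm
Minimum = 1.03 mm
Maximum = 2.67 mm
Range = 2.67 - 1.03 = 1.64 mm


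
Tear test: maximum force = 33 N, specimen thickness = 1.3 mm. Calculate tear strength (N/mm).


25.4 N/mm

Tear strength = force / thickness
Tear = 33 / 1.3 = 25.4 N/mm


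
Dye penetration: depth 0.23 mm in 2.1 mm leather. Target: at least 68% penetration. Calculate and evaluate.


Penetration = 11.0%
Meets target: No


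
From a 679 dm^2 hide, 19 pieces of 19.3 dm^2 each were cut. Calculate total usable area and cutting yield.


Total usable = 19 x 19.3 = 366.7 dm^2
Yield = 366.7 / 679 x 100 = 54.0%


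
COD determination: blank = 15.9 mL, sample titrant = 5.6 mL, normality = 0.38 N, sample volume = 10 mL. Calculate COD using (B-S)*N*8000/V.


COD = (15.9 - 5.6) x 0.38 x 8000 / 10
COD = 10.3 x 0.38 x 8000 / 10
COD = 3131.2 mg/L


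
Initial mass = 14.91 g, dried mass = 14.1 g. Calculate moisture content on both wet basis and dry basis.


Wet basis = 5.4%
Dry basis = 5.7%


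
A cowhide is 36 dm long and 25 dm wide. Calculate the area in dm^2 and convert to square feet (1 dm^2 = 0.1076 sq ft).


900 dm^2
96.84 sq ft

Area = 36 x 25 = 900 dm^2
Conversion: 900 x 0.1076 = 96.84 sq ft


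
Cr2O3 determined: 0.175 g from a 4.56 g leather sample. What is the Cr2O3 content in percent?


Cr2O3% = 0.175 / 4.56 x 100
Cr2O3% = 3.84%


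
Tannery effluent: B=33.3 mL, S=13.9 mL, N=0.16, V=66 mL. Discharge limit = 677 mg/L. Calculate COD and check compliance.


COD = (33.3 - 13.9) x 0.16 x 8000 / 66 = 376.2 mg/L
Limit: 677 mg/L
Compliant: Yes


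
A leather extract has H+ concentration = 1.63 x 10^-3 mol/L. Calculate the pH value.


pH = 2.79

pH = -log10[H+]
pH = -log10(1.63 x 10^-3) = 2.79


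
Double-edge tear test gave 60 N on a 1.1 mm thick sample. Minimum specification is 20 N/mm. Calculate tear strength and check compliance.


Tear strength = 60 / 1.1 = 54.5 N/mm
Required minimum = 20 N/mm
Compliant: Yes


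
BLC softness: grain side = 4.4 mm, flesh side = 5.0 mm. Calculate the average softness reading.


Average = (4.4 + 5.0) / 2
Average = 4.70 mm


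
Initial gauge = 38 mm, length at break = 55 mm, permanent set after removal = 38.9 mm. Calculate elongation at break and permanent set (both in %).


Elongation at break = 44.7%
Permanent set = 2.4%

Elongation at break = (55 - 38) / 38 x 100 = 44.7%
Permanent set = (38.9 - 38) / 38 x 100 = 2.4%


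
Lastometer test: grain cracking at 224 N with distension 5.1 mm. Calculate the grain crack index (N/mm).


43.9 N/mm

Grain crack index = force / distension
Index = 224 / 5.1 = 43.9 N/mm


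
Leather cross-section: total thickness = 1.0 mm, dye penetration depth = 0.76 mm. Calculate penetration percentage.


Penetration% = 0.76 / 1.0 x 100
Penetration = 76.0%


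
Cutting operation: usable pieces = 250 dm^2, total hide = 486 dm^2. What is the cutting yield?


Yield = usable / total x 100
Yield = 250 / 486 x 100 = 51.4%


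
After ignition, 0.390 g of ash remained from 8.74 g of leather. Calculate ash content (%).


4.46%

Ash% = 0.390 / 8.74 x 100
Ash% = 4.46%


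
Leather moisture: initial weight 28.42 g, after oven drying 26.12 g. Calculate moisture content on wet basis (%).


8.1%

Moisture = 28.42 - 26.12 = 2.30 g
MC = 2.30 / 28.42 x 100 = 8.1%


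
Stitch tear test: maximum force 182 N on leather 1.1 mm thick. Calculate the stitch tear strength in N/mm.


Stitch tear strength = force / thickness
STS = 182 / 1.1 = 165.5 N/mm


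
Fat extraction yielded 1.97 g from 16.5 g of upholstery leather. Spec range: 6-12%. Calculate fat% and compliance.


Fat content = 11.9%
Compliant: Yes

Fat% = 1.97 / 16.5 x 100 = 11.9%
Spec range: 6-12%
Compliant: Yes


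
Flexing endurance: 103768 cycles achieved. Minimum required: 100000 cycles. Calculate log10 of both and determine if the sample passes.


log10(103768) = 5.02
log10(100000) = 5.00
Passes: Yes


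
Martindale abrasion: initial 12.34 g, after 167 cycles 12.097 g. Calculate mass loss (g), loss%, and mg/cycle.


Loss = 12.34 - 12.097 = 0.243 g
Loss% = 0.243 / 12.34 x 100 = 1.97%
Rate = 0.243 / 167 x 1000 = 1.455 mg/cycle


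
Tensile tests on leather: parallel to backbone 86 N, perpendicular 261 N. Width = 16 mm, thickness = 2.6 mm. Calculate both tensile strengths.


Parallel = 2.07 N/mm^2
Perpendicular = 6.27 N/mm^2

Area = 16 x 2.6 = 41.6 mm^2
TS (parallel) = 86 / 41.6 = 2.07 N/mm^2
TS (perpendicular) = 261 / 41.6 = 6.27 N/mm^2


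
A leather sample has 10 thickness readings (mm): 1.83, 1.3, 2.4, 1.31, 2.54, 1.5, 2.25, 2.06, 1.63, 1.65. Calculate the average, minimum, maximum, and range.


Average = 1.85 mm
Min = 1.3 mm
Max = 2.54 mm
Range = 1.24 mm

Sum = 18.47
Average = 18.47 / 10 = 1.85 mm
Minimum = 1.3 mm
Maximum = 2.54 mm
Range = 2.54 - 1.3 = 1.24 mm


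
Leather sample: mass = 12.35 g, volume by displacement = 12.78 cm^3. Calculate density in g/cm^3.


Density = mass / volume
Density = 12.35 / 12.78 = 0.966 g/cm^3


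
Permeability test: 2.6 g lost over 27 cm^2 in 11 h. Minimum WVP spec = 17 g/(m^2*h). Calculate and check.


WVP = 2.6 / (27 x 11) x 10000 = 87.54 g/(m^2*h)
Minimum: 17 g/(m^2*h)
Meets spec: Yes


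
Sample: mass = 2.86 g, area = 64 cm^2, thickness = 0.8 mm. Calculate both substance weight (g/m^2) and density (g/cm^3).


SW = 2.86 / 64 x 10000 = 446.9 g/m^2
Volume = 64 x 0.8 / 10 = 5.12 cm^3
Density = 2.86 / 5.12 = 0.559 g/cm^3


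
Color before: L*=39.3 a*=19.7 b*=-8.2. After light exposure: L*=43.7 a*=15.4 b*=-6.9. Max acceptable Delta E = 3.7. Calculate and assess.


Delta E = 6.29
Passes: No


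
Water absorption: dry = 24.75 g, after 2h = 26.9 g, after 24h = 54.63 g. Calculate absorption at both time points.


WA (2h) = (26.9 - 24.75) / 24.75 x 100 = 8.7%
WA (24h) = (54.63 - 24.75) / 24.75 x 100 = 120.7%


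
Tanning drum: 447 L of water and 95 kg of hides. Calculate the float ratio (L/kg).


4.7

Float ratio = water / hide weight
Ratio = 447 / 95 = 4.7


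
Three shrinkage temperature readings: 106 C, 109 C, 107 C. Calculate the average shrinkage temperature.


107.3 C


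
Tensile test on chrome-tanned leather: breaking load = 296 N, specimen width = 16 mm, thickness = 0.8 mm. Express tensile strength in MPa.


23.13 MPa


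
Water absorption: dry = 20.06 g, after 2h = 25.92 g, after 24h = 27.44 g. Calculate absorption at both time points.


WA (2h) = (25.92 - 20.06) / 20.06 x 100 = 29.2%
WA (24h) = (27.44 - 20.06) / 20.06 x 100 = 36.8%


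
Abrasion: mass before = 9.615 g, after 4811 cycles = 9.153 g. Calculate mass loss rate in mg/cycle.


Mass loss = 9.615 - 9.153 = 0.462 g
Rate = 0.462 / 4811 x 1000 = 0.096 mg/cycle


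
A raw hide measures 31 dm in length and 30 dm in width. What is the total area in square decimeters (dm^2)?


930 dm^2

Area = length x width
Area = 31 x 30 = 930 dm^2


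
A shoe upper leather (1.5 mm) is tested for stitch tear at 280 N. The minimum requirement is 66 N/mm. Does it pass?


STS = 186.7 N/mm
Passes: Yes

STS = 280 / 1.5 = 186.7 N/mm
Minimum required: 66 N/mm
Passes: Yes


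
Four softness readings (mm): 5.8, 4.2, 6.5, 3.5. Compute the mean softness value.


5.00 mm


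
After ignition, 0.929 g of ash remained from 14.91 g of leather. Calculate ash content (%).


Ash% = 0.929 / 14.91 x 100
Ash% = 6.23%


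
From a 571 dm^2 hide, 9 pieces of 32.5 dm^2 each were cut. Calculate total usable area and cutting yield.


Total usable = 9 x 32.5 = 292.5 dm^2
Yield = 292.5 / 571 x 100 = 51.2%


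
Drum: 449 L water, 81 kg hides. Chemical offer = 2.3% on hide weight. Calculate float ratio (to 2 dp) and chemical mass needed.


Float ratio = 449 / 81 = 5.54
Chemical = 81 x 2.3 / 100 = 1.863 kg


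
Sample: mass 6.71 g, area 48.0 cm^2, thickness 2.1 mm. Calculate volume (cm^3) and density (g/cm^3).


Thickness in cm = 2.1 / 10 = 0.21 cm
Volume = 48.0 x 0.21 = 10.080 cm^3
Density = 6.71 / 10.080 = 0.666 g/cm^3


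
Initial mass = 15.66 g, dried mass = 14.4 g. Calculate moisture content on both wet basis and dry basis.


Moisture lost = 15.66 - 14.4 = 1.26 g
Wet basis MC = 1.26 / 15.66 x 100 = 8.0%
Dry basis MC = 1.26 / 14.4 x 100 = 8.8%


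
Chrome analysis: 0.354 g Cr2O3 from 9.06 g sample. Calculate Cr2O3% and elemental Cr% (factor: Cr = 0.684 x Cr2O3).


Cr2O3% = 0.354 / 9.06 x 100 = 3.91%
Cr% = 3.91 x 0.684 = 2.67%


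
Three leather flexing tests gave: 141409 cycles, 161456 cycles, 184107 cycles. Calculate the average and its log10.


Average = (141409 + 161456 + 184107) / 3 = 162324 cycles
log10(162324) = 5.21


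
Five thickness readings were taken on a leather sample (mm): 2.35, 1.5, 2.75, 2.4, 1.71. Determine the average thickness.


2.14 mm

Sum = 2.35 + 1.5 + 2.75 + 2.4 + 1.71 = 10.71
Average = 10.71 / 5 = 2.14 mm


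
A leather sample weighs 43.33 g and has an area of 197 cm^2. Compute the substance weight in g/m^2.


Substance weight = mass / area x 10000
SW = 43.33 / 197 x 10000
SW = 2199.5 g/m^2


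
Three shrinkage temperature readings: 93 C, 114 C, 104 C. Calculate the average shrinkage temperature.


103.7 C


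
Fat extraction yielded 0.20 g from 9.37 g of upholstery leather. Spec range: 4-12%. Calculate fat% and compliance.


Fat content = 2.1%
Compliant: No


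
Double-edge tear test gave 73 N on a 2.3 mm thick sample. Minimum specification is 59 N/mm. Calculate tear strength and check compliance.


Tear strength = 31.7 N/mm
Compliant: No


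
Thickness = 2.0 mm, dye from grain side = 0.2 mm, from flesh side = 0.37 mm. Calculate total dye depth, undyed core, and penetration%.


Total dyed = 0.57 mm
Undyed core = 1.43 mm
Penetration = 28.5%

Total dyed = 0.2 + 0.37 = 0.57 mm
Undyed core = 2.0 - 0.57 = 1.43 mm
Penetration = 0.57 / 2.0 x 100 = 28.5%


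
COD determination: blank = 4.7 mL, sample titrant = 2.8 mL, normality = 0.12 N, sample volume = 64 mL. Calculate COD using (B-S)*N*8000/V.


28.5 mg/L


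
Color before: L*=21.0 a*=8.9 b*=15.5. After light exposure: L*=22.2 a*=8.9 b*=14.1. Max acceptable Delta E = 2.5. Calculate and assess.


dL = 1.2, da = 0.0, db = -1.4
dE = sqrt((1.2)^2 + (0.0)^2 + (-1.4)^2) = 1.84
Max = 2.5
Passes: Yes


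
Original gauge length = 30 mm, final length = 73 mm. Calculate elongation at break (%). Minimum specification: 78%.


Extension = 73 - 30 = 43 mm
Elongation = 43 / 30 x 100 = 143.3%
Minimum required: 78%
Meets specification: Yes


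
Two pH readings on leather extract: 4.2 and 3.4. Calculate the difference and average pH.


Difference = |4.2 - 3.4| = 0.8
Average = (4.2 + 3.4) / 2 = 3.80


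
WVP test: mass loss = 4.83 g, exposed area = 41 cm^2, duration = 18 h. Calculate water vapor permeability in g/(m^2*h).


65.45 g/(m^2*h)

WVP = mass_loss / (area x time) x 10000
WVP = 4.83 / (41 x 18) x 10000
WVP = 4.83 / 738 x 10000 = 65.45 g/(m^2*h)


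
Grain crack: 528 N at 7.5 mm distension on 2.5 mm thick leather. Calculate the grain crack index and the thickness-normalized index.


Crack index = 528 / 7.5 = 70.4 N/mm
Normalized = 70.4 / 2.5 = 28.2 N/mm per mm


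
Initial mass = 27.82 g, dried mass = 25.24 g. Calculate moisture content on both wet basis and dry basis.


Wet basis = 9.3%
Dry basis = 10.2%


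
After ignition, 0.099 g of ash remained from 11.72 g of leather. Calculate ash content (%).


0.84%

Ash% = 0.099 / 11.72 x 100
Ash% = 0.84%


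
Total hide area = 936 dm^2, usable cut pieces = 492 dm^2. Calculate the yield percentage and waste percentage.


Yield = 52.6%
Waste = 47.4%


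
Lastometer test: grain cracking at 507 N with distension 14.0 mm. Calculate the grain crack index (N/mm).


Grain crack index = force / distension
Index = 507 / 14.0 = 36.2 N/mm


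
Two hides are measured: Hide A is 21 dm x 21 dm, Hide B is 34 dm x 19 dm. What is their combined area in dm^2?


Hide A area = 21 x 21 = 441 dm^2
Hide B area = 34 x 19 = 646 dm^2
Total = 441 + 646 = 1087 dm^2


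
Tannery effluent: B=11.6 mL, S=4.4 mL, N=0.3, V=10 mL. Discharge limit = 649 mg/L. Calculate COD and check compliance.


COD = 1728.0 mg/L
Compliant: No

COD = (11.6 - 4.4) x 0.3 x 8000 / 10 = 1728.0 mg/L
Limit: 649 mg/L
Compliant: No


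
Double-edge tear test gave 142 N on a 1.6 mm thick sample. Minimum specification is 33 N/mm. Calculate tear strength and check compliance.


Tear strength = 88.8 N/mm
Compliant: Yes

Tear strength = 142 / 1.6 = 88.8 N/mm
Required minimum = 33 N/mm
Compliant: Yes


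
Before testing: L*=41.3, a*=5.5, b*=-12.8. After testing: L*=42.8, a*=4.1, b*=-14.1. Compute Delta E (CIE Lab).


dL = 42.8 - 41.3 = 1.5
da = 4.1 - 5.5 = -1.4
db = -14.1 - (-12.8) = -1.3
dE = sqrt((1.5)^2 + (-1.4)^2 + (-1.3)^2) = 2.43


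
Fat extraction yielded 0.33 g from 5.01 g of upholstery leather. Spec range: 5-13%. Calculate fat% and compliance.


Fat% = 0.33 / 5.01 x 100 = 6.6%
Spec range: 5-13%
Compliant: Yes


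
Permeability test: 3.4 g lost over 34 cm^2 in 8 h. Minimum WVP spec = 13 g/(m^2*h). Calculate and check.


WVP = 3.4 / (34 x 8) x 10000 = 125.00 g/(m^2*h)
Minimum: 13 g/(m^2*h)
Meets spec: Yes


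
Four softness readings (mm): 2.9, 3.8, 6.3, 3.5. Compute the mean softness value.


4.13 mm

Sum = 2.9 + 3.8 + 6.3 + 3.5
Mean = 16.5 / 4 = 4.13 mm


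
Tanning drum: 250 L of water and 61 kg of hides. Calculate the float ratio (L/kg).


Float ratio = water / hide weight
Ratio = 250 / 61 = 4.1


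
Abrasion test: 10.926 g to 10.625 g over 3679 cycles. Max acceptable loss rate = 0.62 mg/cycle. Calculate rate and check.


Rate = 0.082 mg/cycle
Passes: Yes

Loss = 10.926 - 10.625 = 0.301 g
Rate = 0.301 g / 3679 cycles x 1000 = 0.082 mg/cycle
Max = 0.62 mg/cycle
Passes: Yes


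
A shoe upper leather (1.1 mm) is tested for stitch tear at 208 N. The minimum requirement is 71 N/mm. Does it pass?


STS = 208 / 1.1 = 189.1 N/mm
Minimum required: 71 N/mm
Passes: Yes


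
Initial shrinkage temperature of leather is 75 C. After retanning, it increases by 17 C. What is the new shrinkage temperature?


New Ts = 75 + 17 = 92 C
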